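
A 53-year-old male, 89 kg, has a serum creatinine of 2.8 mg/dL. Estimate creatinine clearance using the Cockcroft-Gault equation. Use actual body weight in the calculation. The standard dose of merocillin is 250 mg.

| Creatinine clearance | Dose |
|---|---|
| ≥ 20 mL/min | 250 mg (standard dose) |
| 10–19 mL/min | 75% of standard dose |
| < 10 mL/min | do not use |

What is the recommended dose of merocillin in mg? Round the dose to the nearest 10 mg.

250 mg

CrCl = (140 − 53) × 89 / (72 × 2.8) = 7743.0 / 201.60 ≈ 38.4 mL/min
CrCl ≈ 38 mL/min → bracket ≥ 20 mL/min.
100% of 250 mg = 250 mg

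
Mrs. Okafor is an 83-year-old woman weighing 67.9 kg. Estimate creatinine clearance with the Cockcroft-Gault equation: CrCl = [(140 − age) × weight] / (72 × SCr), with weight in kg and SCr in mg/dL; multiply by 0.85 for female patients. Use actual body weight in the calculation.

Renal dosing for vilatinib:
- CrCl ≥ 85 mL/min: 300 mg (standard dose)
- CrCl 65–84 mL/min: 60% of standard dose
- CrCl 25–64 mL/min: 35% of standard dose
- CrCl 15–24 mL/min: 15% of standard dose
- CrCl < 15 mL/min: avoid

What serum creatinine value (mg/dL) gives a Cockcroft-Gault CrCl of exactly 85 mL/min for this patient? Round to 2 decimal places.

Standard dose requires CrCl ≥ 85 mL/min.
Set (140 − 83) × 67.9 × 0.85 / (72 × SCr) = 85
SCr = (140 − 83) × 67.9 × 0.85 / (72 × 85) = 0.538 mg/dL

0.54 mg/dL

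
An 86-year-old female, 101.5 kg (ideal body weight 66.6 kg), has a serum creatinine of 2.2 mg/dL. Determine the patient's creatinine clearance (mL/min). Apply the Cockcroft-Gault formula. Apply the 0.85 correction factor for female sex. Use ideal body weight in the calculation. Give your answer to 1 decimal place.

CrCl = (140 − 86) × 66.6 / (72 × 2.2) × 0.85 = 3596.4 / 158.40 × 0.85 ≈ 19.3 mL/min

19.3 mL/min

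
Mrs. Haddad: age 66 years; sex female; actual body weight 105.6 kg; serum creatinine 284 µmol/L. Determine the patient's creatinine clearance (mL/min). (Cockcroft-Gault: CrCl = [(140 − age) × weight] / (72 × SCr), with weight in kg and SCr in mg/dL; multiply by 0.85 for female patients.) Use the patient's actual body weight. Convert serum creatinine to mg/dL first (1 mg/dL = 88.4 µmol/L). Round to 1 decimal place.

28.7 mL/min

SCr = 284 / 88.4 = 3.213 mg/dL
CrCl = (140 − 66) × 105.6 / (72 × 3.213) × 0.85 = 7814.4 / 231.34 × 0.85 ≈ 28.7 mL/min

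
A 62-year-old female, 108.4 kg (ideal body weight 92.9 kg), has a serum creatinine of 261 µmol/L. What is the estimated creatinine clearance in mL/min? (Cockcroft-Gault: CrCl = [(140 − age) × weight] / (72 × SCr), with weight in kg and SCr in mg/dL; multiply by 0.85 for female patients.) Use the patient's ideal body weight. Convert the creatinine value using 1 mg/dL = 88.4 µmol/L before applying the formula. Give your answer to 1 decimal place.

29.0 mL/min

SCr = 261 / 88.4 = 2.952 mg/dL
CrCl = (140 − 62) × 92.9 / (72 × 2.952) × 0.85 = 7246.2 / 212.54 × 0.85 ≈ 29.0 mL/min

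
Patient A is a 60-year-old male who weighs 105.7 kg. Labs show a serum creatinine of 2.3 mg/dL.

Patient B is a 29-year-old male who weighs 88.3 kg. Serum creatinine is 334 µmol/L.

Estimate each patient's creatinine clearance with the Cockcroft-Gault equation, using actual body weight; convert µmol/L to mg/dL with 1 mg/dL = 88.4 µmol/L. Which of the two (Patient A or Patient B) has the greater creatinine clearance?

Patient A: CrCl = (140 − 60) × 105.7 / (72 × 2.3) = 8456.0 / 165.60 ≈ 51.1 mL/min
Patient B: SCr = 334 / 88.4 = 3.778 mg/dL
Patient B: CrCl = (140 − 29) × 88.3 / (72 × 3.778) = 9801.3 / 272.02 ≈ 36.0 mL/min
51.1 vs 36.0 mL/min → Patient A is higher.

Patient A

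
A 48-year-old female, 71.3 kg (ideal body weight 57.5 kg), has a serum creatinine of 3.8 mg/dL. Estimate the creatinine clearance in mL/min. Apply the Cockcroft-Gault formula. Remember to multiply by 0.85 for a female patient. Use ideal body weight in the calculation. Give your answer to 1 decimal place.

CrCl = (140 − 48) × 57.5 / (72 × 3.8) × 0.85 = 5290.0 / 273.60 × 0.85 ≈ 16.4 mL/min

16.4 mL/min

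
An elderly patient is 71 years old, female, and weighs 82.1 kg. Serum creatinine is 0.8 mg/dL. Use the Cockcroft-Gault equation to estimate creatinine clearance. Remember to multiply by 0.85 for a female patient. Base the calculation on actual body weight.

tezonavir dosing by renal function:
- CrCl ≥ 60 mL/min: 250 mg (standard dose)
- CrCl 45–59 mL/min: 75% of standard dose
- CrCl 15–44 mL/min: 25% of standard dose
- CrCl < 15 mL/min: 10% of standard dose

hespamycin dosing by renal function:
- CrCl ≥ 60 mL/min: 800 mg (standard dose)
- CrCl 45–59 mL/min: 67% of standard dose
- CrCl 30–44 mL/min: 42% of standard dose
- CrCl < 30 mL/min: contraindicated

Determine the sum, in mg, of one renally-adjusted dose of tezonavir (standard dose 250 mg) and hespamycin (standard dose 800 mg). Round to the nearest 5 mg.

1050 mg

CrCl = (140 − 71) × 82.1 / (72 × 0.8) × 0.85 = 5664.9 / 57.60 × 0.85 ≈ 83.6 mL/min
CrCl ≈ 84 mL/min.
tezonavir: ≥ 60 mL/min → 100% of 250 mg = 250 mg.
hespamycin: ≥ 60 mL/min → 100% of 800 mg = 800 mg.
Total = 250 + 800 = 1050 mg.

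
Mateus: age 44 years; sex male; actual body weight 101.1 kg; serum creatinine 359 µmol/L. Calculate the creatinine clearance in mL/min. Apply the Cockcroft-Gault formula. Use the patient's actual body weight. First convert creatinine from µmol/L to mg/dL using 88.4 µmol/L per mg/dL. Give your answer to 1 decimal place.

33.2 mL/min

SCr = 359 / 88.4 = 4.061 mg/dL
CrCl = (140 − 44) × 101.1 / (72 × 4.061) = 9705.6 / 292.39 ≈ 33.2 mL/min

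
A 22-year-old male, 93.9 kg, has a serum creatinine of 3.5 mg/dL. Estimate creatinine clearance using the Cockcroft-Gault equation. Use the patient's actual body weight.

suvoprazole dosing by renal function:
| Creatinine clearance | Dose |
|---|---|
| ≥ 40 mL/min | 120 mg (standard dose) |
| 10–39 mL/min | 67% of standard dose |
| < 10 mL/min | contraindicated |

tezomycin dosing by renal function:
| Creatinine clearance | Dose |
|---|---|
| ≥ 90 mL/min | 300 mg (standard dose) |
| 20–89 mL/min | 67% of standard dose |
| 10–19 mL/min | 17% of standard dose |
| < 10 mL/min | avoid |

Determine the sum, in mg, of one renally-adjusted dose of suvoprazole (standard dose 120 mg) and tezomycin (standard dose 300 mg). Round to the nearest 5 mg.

320 mg

CrCl = (140 − 22) × 93.9 / (72 × 3.5) = 11080.2 / 252.00 ≈ 44.0 mL/min
CrCl ≈ 44 mL/min.
suvoprazole: ≥ 40 mL/min → 100% of 120 mg = 120 mg.
tezomycin: 20–89 mL/min → 67% of 300 mg = 201 mg.
Total = 120 + 201 = 321 mg.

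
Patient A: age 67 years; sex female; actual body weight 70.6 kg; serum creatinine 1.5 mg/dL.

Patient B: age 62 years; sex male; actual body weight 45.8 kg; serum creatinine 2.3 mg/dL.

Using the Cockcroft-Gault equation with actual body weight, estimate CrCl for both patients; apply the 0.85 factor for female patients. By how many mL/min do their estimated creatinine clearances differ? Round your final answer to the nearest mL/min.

Patient A: CrCl = (140 − 67) × 70.6 / (72 × 1.5) × 0.85 = 5153.8 / 108.00 × 0.85 ≈ 40.6 mL/min
Patient B: CrCl = (140 − 62) × 45.8 / (72 × 2.3) = 3572.4 / 165.60 ≈ 21.6 mL/min
|40.6 − 21.6| = 19.0 mL/min

19 mL/min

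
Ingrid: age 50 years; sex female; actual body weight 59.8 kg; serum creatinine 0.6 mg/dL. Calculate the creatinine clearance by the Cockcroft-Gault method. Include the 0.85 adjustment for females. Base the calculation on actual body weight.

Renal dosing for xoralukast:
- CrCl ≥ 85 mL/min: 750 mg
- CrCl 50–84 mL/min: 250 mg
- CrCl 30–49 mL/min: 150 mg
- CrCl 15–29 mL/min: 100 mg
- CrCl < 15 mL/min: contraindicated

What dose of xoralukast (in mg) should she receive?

CrCl = (140 − 50) × 59.8 / (72 × 0.6) × 0.85 = 5382.0 / 43.20 × 0.85 ≈ 105.9 mL/min
CrCl ≈ 106 mL/min → bracket ≥ 85 mL/min.
Dose for this bracket: 750 mg.

750 mg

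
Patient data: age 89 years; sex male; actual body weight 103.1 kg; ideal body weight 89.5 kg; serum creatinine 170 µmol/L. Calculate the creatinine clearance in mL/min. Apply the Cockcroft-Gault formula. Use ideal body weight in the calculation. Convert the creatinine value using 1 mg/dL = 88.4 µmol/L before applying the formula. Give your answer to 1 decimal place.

33.0 mL/min

SCr = 170 / 88.4 = 1.923 mg/dL
CrCl = (140 − 89) × 89.5 / (72 × 1.923) = 4564.5 / 138.46 ≈ 33.0 mL/min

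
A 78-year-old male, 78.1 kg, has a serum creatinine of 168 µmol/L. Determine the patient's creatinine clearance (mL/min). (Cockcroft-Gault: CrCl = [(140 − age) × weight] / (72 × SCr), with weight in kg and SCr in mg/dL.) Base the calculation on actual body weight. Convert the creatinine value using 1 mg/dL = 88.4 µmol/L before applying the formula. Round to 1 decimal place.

SCr = 168 / 88.4 = 1.9 mg/dL
CrCl = (140 − 78) × 78.1 / (72 × 1.9) = 4842.2 / 136.80 ≈ 35.4 mL/min

35.4 mL/min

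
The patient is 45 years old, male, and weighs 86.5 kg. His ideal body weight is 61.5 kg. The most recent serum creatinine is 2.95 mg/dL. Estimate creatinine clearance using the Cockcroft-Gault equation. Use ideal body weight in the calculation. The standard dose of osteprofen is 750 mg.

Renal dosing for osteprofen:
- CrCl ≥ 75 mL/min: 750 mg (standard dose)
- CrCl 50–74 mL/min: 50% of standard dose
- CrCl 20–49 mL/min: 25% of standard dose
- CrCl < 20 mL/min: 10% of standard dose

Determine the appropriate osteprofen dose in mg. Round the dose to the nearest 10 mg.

190 mg

CrCl = (140 − 45) × 61.5 / (72 × 2.95) = 5842.5 / 212.40 ≈ 27.5 mL/min
CrCl ≈ 28 mL/min → bracket 20–49 mL/min.
25% of 750 mg = 187.5 mg → 190 mg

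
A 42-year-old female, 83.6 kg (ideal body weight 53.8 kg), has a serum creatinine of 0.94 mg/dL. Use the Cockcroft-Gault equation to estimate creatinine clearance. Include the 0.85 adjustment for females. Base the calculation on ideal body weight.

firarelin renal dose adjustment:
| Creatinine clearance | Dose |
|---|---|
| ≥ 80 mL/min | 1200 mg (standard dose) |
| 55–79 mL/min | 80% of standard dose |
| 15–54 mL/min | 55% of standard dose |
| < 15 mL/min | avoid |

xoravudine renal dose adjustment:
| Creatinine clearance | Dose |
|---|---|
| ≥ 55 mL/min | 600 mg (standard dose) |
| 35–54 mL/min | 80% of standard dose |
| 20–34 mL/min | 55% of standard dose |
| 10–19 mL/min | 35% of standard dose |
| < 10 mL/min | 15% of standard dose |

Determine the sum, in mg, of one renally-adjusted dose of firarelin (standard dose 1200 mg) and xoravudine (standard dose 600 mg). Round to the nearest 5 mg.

CrCl = (140 − 42) × 53.8 / (72 × 0.94) × 0.85 = 5272.4 / 67.68 × 0.85 ≈ 66.2 mL/min
CrCl ≈ 66 mL/min.
firarelin: 55–79 mL/min → 80% of 1200 mg = 960 mg.
xoravudine: ≥ 55 mL/min → 100% of 600 mg = 600 mg.
Total = 960 + 600 = 1560 mg.

1560 mg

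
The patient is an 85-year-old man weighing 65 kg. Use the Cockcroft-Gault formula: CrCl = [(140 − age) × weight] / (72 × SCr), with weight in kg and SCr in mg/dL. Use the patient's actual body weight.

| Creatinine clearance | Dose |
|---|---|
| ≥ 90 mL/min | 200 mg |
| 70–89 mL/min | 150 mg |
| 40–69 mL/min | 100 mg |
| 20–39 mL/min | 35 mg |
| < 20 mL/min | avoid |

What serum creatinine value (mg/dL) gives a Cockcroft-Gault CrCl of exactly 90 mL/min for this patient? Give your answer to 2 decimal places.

0.55 mg/dL

Standard dose requires CrCl ≥ 90 mL/min.
Set (140 − 85) × 65 / (72 × SCr) = 90
SCr = (140 − 85) × 65 / (72 × 90) = 0.552 mg/dL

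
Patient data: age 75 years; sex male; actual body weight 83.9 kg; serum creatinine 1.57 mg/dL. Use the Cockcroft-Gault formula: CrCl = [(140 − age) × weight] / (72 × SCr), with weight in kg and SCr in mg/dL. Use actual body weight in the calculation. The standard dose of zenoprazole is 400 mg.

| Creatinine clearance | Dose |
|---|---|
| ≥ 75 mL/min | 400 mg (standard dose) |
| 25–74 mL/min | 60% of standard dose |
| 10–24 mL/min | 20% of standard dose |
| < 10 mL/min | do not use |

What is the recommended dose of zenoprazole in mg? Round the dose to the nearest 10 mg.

CrCl = (140 − 75) × 83.9 / (72 × 1.57) = 5453.5 / 113.04 ≈ 48.2 mL/min
CrCl ≈ 48 mL/min → bracket 25–74 mL/min.
60% of 400 mg = 240 mg

240 mg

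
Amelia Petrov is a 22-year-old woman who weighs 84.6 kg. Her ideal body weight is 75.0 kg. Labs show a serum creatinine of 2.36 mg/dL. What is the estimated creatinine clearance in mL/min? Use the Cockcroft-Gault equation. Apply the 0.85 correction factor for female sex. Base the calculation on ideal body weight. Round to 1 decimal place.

CrCl = (140 − 22) × 75 / (72 × 2.36) × 0.85 = 8850.0 / 169.92 × 0.85 ≈ 44.3 mL/min

44.3 mL/min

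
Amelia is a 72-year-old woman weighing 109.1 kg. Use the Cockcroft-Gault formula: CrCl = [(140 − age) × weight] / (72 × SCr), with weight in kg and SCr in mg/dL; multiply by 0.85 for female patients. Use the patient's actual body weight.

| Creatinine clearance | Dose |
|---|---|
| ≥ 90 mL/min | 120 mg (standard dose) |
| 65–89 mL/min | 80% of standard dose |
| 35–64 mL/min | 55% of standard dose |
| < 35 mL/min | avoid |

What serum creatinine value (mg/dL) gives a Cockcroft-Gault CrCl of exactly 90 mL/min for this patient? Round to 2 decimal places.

0.97 mg/dL

Standard dose requires CrCl ≥ 90 mL/min.
Set (140 − 72) × 109.1 × 0.85 / (72 × SCr) = 90
SCr = (140 − 72) × 109.1 × 0.85 / (72 × 90) = 0.973 mg/dL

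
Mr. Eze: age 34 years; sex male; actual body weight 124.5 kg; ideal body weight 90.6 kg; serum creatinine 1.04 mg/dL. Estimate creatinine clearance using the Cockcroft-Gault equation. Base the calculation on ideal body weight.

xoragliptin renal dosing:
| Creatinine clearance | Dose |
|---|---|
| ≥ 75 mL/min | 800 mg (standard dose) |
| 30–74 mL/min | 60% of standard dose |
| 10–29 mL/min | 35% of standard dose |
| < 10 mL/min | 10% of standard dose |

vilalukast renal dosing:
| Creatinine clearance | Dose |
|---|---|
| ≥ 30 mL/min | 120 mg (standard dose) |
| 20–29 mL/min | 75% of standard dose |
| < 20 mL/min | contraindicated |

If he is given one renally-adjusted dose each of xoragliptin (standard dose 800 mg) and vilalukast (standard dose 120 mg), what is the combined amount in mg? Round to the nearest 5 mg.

CrCl = (140 − 34) × 90.6 / (72 × 1.04) = 9603.6 / 74.88 ≈ 128.3 mL/min
CrCl ≈ 128 mL/min.
xoragliptin: ≥ 75 mL/min → 100% of 800 mg = 800 mg.
vilalukast: ≥ 30 mL/min → 100% of 120 mg = 120 mg.
Total = 800 + 120 = 920 mg.

920 mg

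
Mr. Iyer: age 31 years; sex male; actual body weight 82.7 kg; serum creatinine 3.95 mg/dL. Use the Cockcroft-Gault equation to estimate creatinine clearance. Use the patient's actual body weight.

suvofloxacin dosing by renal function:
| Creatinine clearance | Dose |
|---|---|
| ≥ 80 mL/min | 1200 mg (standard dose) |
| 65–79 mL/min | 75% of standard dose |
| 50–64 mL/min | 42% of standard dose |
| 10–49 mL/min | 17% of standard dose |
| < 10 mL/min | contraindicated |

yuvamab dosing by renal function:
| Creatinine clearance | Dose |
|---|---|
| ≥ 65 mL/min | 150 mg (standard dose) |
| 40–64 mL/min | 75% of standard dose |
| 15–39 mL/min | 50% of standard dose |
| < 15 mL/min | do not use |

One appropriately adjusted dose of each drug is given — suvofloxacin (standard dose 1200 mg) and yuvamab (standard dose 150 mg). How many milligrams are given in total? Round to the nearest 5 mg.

280 mg

CrCl = (140 − 31) × 82.7 / (72 × 3.95) = 9014.3 / 284.40 ≈ 31.7 mL/min
CrCl ≈ 32 mL/min.
suvofloxacin: 10–49 mL/min → 17% of 1200 mg = 204 mg.
yuvamab: 15–39 mL/min → 50% of 150 mg = 75 mg.
Total = 204 + 75 = 279 mg.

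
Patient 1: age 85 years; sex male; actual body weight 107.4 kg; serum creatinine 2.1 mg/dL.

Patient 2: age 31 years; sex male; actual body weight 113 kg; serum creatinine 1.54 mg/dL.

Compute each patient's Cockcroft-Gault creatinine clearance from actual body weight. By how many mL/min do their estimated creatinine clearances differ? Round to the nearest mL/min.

72 mL/min

Patient 1: CrCl = (140 − 85) × 107.4 / (72 × 2.1) = 5907.0 / 151.20 ≈ 39.1 mL/min
Patient 2: CrCl = (140 − 31) × 113 / (72 × 1.54) = 12317.0 / 110.88 ≈ 111.1 mL/min
|39.1 − 111.1| = 72.0 mL/min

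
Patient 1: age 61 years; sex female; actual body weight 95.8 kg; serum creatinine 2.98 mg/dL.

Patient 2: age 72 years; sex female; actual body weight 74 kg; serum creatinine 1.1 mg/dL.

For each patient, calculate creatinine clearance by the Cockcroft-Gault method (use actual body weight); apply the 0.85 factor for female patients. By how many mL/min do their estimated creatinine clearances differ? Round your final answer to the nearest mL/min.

Patient 1: CrCl = (140 − 61) × 95.8 / (72 × 2.98) × 0.85 = 7568.2 / 214.56 × 0.85 ≈ 30.0 mL/min
Patient 2: CrCl = (140 − 72) × 74 / (72 × 1.1) × 0.85 = 5032.0 / 79.20 × 0.85 ≈ 54.0 mL/min
|30.0 − 54.0| = 24.0 mL/min

24 mL/min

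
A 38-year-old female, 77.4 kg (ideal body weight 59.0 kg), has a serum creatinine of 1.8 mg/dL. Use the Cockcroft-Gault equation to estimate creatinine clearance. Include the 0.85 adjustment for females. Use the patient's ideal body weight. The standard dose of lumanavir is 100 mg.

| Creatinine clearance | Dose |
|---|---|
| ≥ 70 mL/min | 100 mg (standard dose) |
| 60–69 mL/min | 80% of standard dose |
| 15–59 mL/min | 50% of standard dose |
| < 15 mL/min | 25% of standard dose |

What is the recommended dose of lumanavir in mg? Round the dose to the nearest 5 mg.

50 mg

CrCl = (140 − 38) × 59 / (72 × 1.8) × 0.85 = 6018.0 / 129.60 × 0.85 ≈ 39.5 mL/min
CrCl ≈ 39 mL/min → bracket 15–59 mL/min.
50% of 100 mg = 50 mg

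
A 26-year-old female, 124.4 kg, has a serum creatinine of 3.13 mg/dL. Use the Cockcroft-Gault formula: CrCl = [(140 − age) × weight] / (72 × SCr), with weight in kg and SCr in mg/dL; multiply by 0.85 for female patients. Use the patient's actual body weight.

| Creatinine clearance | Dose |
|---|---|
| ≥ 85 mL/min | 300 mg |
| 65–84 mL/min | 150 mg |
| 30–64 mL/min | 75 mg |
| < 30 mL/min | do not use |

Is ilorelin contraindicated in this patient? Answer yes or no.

no

CrCl = (140 − 26) × 124.4 / (72 × 3.13) × 0.85 = 14181.6 / 225.36 × 0.85 ≈ 53.5 mL/min
CrCl ≈ 53 mL/min, which is ≥ 30 mL/min.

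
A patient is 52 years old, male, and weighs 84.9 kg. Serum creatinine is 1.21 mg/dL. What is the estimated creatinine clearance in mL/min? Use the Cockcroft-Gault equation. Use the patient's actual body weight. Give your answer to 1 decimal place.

85.8 mL/min

CrCl = (140 − 52) × 84.9 / (72 × 1.21) = 7471.2 / 87.12 ≈ 85.8 mL/min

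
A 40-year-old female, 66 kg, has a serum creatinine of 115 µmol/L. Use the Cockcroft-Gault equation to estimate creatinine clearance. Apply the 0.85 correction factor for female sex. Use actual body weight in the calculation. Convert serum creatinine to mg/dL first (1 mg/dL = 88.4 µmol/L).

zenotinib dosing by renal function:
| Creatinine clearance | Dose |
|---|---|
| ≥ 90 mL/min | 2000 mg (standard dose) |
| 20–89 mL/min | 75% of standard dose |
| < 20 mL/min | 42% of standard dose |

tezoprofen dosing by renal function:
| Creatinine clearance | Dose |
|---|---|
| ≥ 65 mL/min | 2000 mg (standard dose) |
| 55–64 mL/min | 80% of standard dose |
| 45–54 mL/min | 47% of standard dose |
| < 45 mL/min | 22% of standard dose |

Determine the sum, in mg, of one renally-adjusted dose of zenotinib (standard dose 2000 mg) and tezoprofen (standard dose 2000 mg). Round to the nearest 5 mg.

3100 mg

SCr = 115 / 88.4 = 1.301 mg/dL
CrCl = (140 − 40) × 66 / (72 × 1.301) × 0.85 = 6600.0 / 93.67 × 0.85 ≈ 59.9 mL/min
CrCl ≈ 60 mL/min.
zenotinib: 20–89 mL/min → 75% of 2000 mg = 1500 mg.
tezoprofen: 55–64 mL/min → 80% of 2000 mg = 1600 mg.
Total = 1500 + 1600 = 3100 mg.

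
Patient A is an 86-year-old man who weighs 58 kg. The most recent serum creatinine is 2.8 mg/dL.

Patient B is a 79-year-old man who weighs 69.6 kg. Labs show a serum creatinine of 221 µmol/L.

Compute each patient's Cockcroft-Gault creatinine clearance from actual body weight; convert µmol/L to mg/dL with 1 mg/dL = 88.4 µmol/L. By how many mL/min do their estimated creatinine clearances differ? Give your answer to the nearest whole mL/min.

8 mL/min

Patient A: CrCl = (140 − 86) × 58 / (72 × 2.8) = 3132.0 / 201.60 ≈ 15.5 mL/min
Patient B: SCr = 221 / 88.4 = 2.5 mg/dL
Patient B: CrCl = (140 − 79) × 69.6 / (72 × 2.5) = 4245.6 / 180.00 ≈ 23.6 mL/min
|15.5 − 23.6| = 8.1 mL/min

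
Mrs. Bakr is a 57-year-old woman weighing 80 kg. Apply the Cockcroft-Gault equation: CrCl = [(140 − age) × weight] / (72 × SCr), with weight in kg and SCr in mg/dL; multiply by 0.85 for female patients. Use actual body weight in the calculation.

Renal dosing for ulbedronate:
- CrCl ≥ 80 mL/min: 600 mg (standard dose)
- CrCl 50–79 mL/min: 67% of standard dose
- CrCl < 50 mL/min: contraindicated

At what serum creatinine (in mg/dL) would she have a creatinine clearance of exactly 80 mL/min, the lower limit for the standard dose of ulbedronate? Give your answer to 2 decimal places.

Standard dose requires CrCl ≥ 80 mL/min.
Set (140 − 57) × 80 × 0.85 / (72 × SCr) = 80
SCr = (140 − 57) × 80 × 0.85 / (72 × 80) = 0.980 mg/dL

0.98 mg/dL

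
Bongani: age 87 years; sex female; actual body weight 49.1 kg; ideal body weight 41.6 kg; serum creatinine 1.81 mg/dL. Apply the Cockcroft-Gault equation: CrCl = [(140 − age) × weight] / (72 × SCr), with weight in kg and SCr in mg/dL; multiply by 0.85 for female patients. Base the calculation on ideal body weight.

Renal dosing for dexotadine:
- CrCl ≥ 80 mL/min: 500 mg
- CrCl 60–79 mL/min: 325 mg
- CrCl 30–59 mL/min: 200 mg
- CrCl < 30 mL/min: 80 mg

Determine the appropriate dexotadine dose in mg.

CrCl = (140 − 87) × 41.6 / (72 × 1.81) × 0.85 = 2204.8 / 130.32 × 0.85 ≈ 14.4 mL/min
CrCl ≈ 14 mL/min → bracket < 30 mL/min.
Dose for this bracket: 80 mg.

80 mg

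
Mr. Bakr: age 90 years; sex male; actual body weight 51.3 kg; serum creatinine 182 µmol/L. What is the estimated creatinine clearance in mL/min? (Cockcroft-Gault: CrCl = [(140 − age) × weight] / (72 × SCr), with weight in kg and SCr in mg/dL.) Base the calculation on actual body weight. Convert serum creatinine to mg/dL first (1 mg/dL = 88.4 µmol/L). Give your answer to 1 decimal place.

17.3 mL/min

SCr = 182 / 88.4 = 2.059 mg/dL
CrCl = (140 − 90) × 51.3 / (72 × 2.059) = 2565.0 / 148.25 ≈ 17.3 mL/min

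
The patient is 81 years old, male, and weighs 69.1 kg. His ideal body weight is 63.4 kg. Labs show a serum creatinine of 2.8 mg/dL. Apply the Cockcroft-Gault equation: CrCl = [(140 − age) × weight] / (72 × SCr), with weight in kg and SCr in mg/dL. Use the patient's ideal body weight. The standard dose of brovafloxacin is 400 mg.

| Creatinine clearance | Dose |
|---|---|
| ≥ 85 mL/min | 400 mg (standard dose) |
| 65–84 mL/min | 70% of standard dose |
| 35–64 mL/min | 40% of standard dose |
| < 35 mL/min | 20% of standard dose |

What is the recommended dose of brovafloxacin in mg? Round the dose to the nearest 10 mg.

80 mg

CrCl = (140 − 81) × 63.4 / (72 × 2.8) = 3740.6 / 201.60 ≈ 18.6 mL/min
CrCl ≈ 19 mL/min → bracket < 35 mL/min.
20% of 400 mg = 80 mg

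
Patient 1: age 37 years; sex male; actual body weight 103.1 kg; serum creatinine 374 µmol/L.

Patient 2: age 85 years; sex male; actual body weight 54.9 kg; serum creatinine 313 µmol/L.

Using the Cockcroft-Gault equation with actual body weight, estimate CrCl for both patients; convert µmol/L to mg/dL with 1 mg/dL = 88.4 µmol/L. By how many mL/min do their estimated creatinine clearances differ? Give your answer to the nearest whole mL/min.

23 mL/min

Patient 1: SCr = 374 / 88.4 = 4.231 mg/dL
Patient 1: CrCl = (140 − 37) × 103.1 / (72 × 4.231) = 10619.3 / 304.63 ≈ 34.9 mL/min
Patient 2: SCr = 313 / 88.4 = 3.541 mg/dL
Patient 2: CrCl = (140 − 85) × 54.9 / (72 × 3.541) = 3019.5 / 254.95 ≈ 11.8 mL/min
|34.9 − 11.8| = 23.1 mL/min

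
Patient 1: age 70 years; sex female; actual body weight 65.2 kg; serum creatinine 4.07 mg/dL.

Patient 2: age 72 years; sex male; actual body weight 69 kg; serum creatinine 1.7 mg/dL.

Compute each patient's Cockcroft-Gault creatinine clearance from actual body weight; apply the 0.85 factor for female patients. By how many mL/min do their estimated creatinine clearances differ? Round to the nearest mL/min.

25 mL/min

Patient 1: CrCl = (140 − 70) × 65.2 / (72 × 4.07) × 0.85 = 4564.0 / 293.04 × 0.85 ≈ 13.2 mL/min
Patient 2: CrCl = (140 − 72) × 69 / (72 × 1.7) = 4692.0 / 122.40 ≈ 38.3 mL/min
|13.2 − 38.3| = 25.1 mL/min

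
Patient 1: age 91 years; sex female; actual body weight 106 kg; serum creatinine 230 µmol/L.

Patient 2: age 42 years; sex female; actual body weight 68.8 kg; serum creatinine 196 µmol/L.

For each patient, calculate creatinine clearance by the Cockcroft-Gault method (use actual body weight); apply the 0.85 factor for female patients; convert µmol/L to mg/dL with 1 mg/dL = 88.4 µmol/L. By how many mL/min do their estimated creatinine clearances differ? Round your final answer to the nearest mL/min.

Patient 1: SCr = 230 / 88.4 = 2.602 mg/dL
Patient 1: CrCl = (140 − 91) × 106 / (72 × 2.602) × 0.85 = 5194.0 / 187.34 × 0.85 ≈ 23.6 mL/min
Patient 2: SCr = 196 / 88.4 = 2.217 mg/dL
Patient 2: CrCl = (140 − 42) × 68.8 / (72 × 2.217) × 0.85 = 6742.4 / 159.62 × 0.85 ≈ 35.9 mL/min
|23.6 − 35.9| = 12.3 mL/min

12 mL/min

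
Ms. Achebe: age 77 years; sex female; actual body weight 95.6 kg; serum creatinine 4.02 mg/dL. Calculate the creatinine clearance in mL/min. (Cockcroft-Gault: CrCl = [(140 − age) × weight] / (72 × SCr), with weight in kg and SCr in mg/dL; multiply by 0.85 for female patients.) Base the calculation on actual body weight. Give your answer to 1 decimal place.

CrCl = (140 − 77) × 95.6 / (72 × 4.02) × 0.85 = 6022.8 / 289.44 × 0.85 ≈ 17.7 mL/min

17.7 mL/min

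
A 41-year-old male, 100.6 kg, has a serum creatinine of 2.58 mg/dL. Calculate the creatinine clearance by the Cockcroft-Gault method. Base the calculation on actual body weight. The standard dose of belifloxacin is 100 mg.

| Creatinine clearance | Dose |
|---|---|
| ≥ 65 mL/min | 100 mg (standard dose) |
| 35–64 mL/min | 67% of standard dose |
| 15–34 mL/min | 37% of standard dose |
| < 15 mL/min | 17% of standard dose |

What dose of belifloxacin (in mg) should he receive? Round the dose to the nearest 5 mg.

65 mg

CrCl = (140 − 41) × 100.6 / (72 × 2.58) = 9959.4 / 185.76 ≈ 53.6 mL/min
CrCl ≈ 54 mL/min → bracket 35–64 mL/min.
67% of 100 mg = 67 mg → 65 mg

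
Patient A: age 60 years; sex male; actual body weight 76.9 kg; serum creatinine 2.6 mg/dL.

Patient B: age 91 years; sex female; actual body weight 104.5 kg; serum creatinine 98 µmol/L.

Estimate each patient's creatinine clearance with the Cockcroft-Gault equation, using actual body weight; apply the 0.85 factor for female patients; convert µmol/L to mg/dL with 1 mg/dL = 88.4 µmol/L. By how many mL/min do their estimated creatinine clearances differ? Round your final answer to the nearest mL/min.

Patient A: CrCl = (140 − 60) × 76.9 / (72 × 2.6) = 6152.0 / 187.20 ≈ 32.9 mL/min
Patient B: SCr = 98 / 88.4 = 1.109 mg/dL
Patient B: CrCl = (140 − 91) × 104.5 / (72 × 1.109) × 0.85 = 5120.5 / 79.85 × 0.85 ≈ 54.5 mL/min
|32.9 − 54.5| = 21.6 mL/min

22 mL/min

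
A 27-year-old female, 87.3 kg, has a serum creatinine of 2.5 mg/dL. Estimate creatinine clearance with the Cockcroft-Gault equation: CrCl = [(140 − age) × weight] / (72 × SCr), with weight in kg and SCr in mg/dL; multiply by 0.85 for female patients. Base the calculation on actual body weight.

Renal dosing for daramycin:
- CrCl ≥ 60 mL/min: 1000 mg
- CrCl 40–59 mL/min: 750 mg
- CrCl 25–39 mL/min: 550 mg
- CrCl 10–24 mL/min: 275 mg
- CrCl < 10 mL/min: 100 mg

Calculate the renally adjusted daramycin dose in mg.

CrCl = (140 − 27) × 87.3 / (72 × 2.5) × 0.85 = 9864.9 / 180.00 × 0.85 ≈ 46.6 mL/min
CrCl ≈ 47 mL/min → bracket 40–59 mL/min.
Dose for this bracket: 750 mg.

750 mg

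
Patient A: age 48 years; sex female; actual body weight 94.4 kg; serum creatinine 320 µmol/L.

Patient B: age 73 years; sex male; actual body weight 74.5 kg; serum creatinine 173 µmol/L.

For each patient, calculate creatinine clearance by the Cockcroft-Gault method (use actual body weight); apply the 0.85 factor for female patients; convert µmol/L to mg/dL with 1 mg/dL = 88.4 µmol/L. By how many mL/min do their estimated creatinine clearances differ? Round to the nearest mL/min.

7 mL/min

Patient A: SCr = 320 / 88.4 = 3.62 mg/dL
Patient A: CrCl = (140 − 48) × 94.4 / (72 × 3.62) × 0.85 = 8684.8 / 260.64 × 0.85 ≈ 28.3 mL/min
Patient B: SCr = 173 / 88.4 = 1.957 mg/dL
Patient B: CrCl = (140 − 73) × 74.5 / (72 × 1.957) = 4991.5 / 140.90 ≈ 35.4 mL/min
|28.3 − 35.4| = 7.1 mL/min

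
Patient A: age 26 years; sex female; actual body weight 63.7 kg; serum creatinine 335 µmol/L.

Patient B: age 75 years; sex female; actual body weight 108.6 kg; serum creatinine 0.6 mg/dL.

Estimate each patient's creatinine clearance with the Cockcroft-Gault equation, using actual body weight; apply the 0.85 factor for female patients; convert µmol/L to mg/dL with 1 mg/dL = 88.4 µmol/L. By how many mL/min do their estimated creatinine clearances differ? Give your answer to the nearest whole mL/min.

Patient A: SCr = 335 / 88.4 = 3.79 mg/dL
Patient A: CrCl = (140 − 26) × 63.7 / (72 × 3.79) × 0.85 = 7261.8 / 272.88 × 0.85 ≈ 22.6 mL/min
Patient B: CrCl = (140 − 75) × 108.6 / (72 × 0.6) × 0.85 = 7059.0 / 43.20 × 0.85 ≈ 138.9 mL/min
|22.6 − 138.9| = 116.3 mL/min

116 mL/min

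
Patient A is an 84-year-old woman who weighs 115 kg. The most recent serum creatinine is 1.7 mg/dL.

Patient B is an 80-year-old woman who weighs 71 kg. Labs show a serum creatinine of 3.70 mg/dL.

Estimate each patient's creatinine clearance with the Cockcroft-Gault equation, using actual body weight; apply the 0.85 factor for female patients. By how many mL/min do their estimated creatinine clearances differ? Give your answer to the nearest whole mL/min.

Patient A: CrCl = (140 − 84) × 115 / (72 × 1.7) × 0.85 = 6440.0 / 122.40 × 0.85 ≈ 44.7 mL/min
Patient B: CrCl = (140 − 80) × 71 / (72 × 3.7) × 0.85 = 4260.0 / 266.40 × 0.85 ≈ 13.6 mL/min
|44.7 − 13.6| = 31.1 mL/min

31 mL/min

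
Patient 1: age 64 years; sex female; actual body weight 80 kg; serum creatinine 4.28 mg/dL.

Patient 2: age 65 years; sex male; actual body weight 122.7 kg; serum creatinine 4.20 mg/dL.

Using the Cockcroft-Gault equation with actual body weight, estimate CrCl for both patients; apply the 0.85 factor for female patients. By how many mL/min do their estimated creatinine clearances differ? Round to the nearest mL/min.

14 mL/min

Patient 1: CrCl = (140 − 64) × 80 / (72 × 4.28) × 0.85 = 6080.0 / 308.16 × 0.85 ≈ 16.8 mL/min
Patient 2: CrCl = (140 − 65) × 122.7 / (72 × 4.2) = 9202.5 / 302.40 ≈ 30.4 mL/min
|16.8 − 30.4| = 13.6 mL/min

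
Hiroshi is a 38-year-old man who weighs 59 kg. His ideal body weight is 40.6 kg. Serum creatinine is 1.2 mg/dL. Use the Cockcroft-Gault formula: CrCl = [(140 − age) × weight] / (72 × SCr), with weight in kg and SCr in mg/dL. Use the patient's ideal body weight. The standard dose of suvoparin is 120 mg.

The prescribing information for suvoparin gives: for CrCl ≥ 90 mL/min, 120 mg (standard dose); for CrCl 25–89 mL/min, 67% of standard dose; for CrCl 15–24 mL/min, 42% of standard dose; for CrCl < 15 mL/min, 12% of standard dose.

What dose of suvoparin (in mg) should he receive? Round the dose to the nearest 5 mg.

80 mg

CrCl = (140 − 38) × 40.6 / (72 × 1.2) = 4141.2 / 86.40 ≈ 47.9 mL/min
CrCl ≈ 48 mL/min → bracket 25–89 mL/min.
67% of 120 mg = 80.4 mg → 80 mg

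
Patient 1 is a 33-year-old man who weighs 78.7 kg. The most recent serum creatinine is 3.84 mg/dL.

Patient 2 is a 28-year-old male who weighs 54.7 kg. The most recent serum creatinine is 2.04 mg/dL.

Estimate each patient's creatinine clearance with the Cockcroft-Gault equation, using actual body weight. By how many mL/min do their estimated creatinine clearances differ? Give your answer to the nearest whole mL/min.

11 mL/min

Patient 1: CrCl = (140 − 33) × 78.7 / (72 × 3.84) = 8420.9 / 276.48 ≈ 30.5 mL/min
Patient 2: CrCl = (140 − 28) × 54.7 / (72 × 2.04) = 6126.4 / 146.88 ≈ 41.7 mL/min
|30.5 − 41.7| = 11.2 mL/min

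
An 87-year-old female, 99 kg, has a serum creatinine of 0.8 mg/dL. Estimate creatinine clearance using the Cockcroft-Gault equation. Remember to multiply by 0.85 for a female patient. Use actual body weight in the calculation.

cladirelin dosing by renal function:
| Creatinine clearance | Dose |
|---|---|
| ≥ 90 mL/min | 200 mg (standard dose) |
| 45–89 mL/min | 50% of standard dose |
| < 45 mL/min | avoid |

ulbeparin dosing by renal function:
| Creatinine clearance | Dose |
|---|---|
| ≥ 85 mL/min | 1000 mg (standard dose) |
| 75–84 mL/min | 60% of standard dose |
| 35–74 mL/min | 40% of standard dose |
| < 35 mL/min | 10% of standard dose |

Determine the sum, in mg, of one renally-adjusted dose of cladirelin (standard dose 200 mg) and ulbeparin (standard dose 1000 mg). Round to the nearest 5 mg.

700 mg

CrCl = (140 − 87) × 99 / (72 × 0.8) × 0.85 = 5247.0 / 57.60 × 0.85 ≈ 77.4 mL/min
CrCl ≈ 77 mL/min.
cladirelin: 45–89 mL/min → 50% of 200 mg = 100 mg.
ulbeparin: 75–84 mL/min → 60% of 1000 mg = 600 mg.
Total = 100 + 600 = 700 mg.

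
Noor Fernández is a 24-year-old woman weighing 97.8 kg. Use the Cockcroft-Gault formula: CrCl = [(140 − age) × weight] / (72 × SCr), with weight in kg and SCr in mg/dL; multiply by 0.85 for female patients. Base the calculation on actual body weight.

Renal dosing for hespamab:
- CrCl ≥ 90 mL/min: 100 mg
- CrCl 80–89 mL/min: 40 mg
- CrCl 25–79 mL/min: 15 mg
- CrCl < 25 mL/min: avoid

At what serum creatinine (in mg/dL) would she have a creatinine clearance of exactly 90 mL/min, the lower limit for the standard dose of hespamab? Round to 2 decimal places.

Standard dose requires CrCl ≥ 90 mL/min.
Set (140 − 24) × 97.8 × 0.85 / (72 × SCr) = 90
SCr = (140 − 24) × 97.8 × 0.85 / (72 × 90) = 1.488 mg/dL

1.49 mg/dL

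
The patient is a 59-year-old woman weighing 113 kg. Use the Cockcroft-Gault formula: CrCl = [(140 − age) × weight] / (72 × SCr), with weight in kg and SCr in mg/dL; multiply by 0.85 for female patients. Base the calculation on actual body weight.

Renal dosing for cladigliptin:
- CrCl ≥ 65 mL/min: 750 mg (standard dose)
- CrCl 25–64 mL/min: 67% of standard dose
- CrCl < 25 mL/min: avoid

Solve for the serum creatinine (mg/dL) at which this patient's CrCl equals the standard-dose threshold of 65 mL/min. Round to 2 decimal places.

1.66 mg/dL

Standard dose requires CrCl ≥ 65 mL/min.
Set (140 − 59) × 113 × 0.85 / (72 × SCr) = 65
SCr = (140 − 59) × 113 × 0.85 / (72 × 65) = 1.662 mg/dL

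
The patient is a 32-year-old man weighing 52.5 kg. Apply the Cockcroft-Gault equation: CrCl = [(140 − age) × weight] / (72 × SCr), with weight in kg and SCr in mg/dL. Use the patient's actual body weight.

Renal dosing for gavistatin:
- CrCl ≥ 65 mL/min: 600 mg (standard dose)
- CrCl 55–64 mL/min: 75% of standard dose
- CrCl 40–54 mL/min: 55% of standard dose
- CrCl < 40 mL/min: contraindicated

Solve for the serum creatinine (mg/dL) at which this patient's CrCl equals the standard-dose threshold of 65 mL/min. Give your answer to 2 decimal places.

1.21 mg/dL

Standard dose requires CrCl ≥ 65 mL/min.
Set (140 − 32) × 52.5 / (72 × SCr) = 65
SCr = (140 − 32) × 52.5 / (72 × 65) = 1.212 mg/dL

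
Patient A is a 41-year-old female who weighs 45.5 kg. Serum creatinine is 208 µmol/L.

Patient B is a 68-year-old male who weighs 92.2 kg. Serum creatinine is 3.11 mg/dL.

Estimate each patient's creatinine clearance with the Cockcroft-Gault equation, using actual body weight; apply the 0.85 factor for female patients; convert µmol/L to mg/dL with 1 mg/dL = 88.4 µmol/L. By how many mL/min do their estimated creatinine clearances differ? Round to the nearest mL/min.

7 mL/min

Patient A: SCr = 208 / 88.4 = 2.353 mg/dL
Patient A: CrCl = (140 − 41) × 45.5 / (72 × 2.353) × 0.85 = 4504.5 / 169.42 × 0.85 ≈ 22.6 mL/min
Patient B: CrCl = (140 − 68) × 92.2 / (72 × 3.11) = 6638.4 / 223.92 ≈ 29.6 mL/min
|22.6 − 29.6| = 7.0 mL/min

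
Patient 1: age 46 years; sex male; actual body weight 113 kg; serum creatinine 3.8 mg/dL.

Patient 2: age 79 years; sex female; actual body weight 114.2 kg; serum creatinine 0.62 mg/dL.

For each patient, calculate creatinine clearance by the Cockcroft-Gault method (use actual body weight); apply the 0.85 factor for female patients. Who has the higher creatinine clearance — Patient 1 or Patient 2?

Patient 1: CrCl = (140 − 46) × 113 / (72 × 3.8) = 10622.0 / 273.60 ≈ 38.8 mL/min
Patient 2: CrCl = (140 − 79) × 114.2 / (72 × 0.62) × 0.85 = 6966.2 / 44.64 × 0.85 ≈ 132.6 mL/min
38.8 vs 132.6 mL/min → Patient 2 is higher.

Patient 2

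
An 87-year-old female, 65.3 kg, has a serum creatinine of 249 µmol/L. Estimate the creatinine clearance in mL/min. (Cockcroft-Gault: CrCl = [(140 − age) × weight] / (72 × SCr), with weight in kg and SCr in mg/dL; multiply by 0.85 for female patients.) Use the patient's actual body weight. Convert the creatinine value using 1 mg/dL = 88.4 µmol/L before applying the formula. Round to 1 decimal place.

SCr = 249 / 88.4 = 2.817 mg/dL
CrCl = (140 − 87) × 65.3 / (72 × 2.817) × 0.85 = 3460.9 / 202.82 × 0.85 ≈ 14.5 mL/min

14.5 mL/min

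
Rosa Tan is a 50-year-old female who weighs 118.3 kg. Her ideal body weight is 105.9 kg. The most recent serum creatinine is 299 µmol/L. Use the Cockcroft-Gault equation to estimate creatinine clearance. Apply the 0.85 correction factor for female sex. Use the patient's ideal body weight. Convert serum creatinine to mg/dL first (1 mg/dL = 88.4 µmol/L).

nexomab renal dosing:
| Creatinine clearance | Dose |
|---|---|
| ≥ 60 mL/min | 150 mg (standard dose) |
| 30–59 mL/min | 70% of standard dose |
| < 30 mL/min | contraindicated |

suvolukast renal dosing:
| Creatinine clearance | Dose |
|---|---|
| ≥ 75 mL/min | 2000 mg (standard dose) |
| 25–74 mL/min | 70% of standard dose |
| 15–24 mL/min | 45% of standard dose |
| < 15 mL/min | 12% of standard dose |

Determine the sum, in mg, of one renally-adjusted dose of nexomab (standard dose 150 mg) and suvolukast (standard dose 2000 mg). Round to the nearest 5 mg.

1505 mg

SCr = 299 / 88.4 = 3.382 mg/dL
CrCl = (140 − 50) × 105.9 / (72 × 3.382) × 0.85 = 9531.0 / 243.50 × 0.85 ≈ 33.3 mL/min
CrCl ≈ 33 mL/min.
nexomab: 30–59 mL/min → 70% of 150 mg = 105 mg.
suvolukast: 25–74 mL/min → 70% of 2000 mg = 1400 mg.
Total = 105 + 1400 = 1505 mg.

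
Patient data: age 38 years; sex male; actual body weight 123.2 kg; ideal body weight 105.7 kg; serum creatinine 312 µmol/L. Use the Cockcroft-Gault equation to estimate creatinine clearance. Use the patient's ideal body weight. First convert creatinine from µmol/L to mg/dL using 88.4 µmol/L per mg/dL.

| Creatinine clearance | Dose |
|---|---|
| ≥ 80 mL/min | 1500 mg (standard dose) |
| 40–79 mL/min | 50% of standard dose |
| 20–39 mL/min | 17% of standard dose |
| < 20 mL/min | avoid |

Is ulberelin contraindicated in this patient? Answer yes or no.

SCr = 312 / 88.4 = 3.529 mg/dL
CrCl = (140 − 38) × 105.7 / (72 × 3.529) = 10781.4 / 254.09 ≈ 42.4 mL/min
CrCl ≈ 42 mL/min, which is ≥ 20 mL/min.

no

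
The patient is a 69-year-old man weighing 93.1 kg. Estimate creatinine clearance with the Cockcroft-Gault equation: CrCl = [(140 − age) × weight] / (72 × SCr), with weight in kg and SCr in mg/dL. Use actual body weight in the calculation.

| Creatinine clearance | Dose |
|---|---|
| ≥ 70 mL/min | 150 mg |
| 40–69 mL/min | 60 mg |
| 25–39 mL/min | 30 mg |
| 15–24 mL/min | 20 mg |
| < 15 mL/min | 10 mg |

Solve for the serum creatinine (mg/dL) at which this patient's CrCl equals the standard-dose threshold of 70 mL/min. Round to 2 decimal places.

Standard dose requires CrCl ≥ 70 mL/min.
Set (140 − 69) × 93.1 / (72 × SCr) = 70
SCr = (140 − 69) × 93.1 / (72 × 70) = 1.312 mg/dL

1.31 mg/dL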